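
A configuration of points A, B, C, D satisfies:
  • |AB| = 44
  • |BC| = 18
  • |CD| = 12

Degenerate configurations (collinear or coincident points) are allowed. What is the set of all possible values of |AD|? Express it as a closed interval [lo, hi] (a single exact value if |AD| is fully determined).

|AD| ∈ [14, 74]  (≈ [14.0000, 74.0000])

|AB| ∈ {44}
|BC| ∈ {18}
|CD| ∈ {12}
|AC| ∈ [26, 62]
|BD| ∈ [6, 30]
|AD| ∈ [14, 74]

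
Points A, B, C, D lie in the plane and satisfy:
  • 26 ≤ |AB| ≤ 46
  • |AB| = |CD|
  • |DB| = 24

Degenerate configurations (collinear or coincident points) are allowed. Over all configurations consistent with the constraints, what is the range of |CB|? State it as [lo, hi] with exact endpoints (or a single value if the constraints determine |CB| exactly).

|CB| ∈ [2, 70]  (≈ [2.0000, 70.0000])

|AB| ∈ [26, 46]
|BD| ∈ {24}
|CD| ∈ [26, 46]
|AD| ∈ [2, 70]
|BC| ∈ [2, 70]
|AC| ∈ [0, 116]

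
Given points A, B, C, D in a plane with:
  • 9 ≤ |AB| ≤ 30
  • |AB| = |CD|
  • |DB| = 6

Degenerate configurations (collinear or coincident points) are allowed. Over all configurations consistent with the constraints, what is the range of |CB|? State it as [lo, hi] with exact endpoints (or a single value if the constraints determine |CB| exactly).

|AB| ∈ [9, 30]
|BD| ∈ {6}
|CD| ∈ [9, 30]
|AD| ∈ [3, 36]
|BC| ∈ [3, 36]
|AC| ∈ [0, 66]

|CB| ∈ [3, 36]  (≈ [3.0000, 36.0000])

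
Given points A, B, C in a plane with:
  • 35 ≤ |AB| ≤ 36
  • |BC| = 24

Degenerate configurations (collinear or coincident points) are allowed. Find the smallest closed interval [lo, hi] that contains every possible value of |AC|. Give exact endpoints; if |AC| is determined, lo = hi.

|AB| ∈ [35, 36]
|BC| ∈ {24}
|AC| ∈ [11, 60]

|AC| ∈ [11, 60]  (≈ [11.0000, 60.0000])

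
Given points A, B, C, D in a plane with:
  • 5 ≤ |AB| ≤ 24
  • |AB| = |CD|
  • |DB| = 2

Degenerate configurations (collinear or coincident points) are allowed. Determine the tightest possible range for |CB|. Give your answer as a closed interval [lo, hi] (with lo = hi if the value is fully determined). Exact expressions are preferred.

|AB| ∈ [5, 24]
|BD| ∈ {2}
|CD| ∈ [5, 24]
|AD| ∈ [3, 26]
|BC| ∈ [3, 26]
|AC| ∈ [0, 50]

|CB| ∈ [3, 26]  (≈ [3.0000, 26.0000])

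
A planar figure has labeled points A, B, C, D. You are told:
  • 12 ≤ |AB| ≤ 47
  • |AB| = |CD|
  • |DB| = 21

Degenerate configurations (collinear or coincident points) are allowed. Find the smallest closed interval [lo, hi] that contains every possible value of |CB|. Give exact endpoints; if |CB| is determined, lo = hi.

|AB| ∈ [12, 47]
|BD| ∈ {21}
|CD| ∈ [12, 47]
|AD| ∈ [0, 68]
|BC| ∈ [0, 68]
|AC| ∈ [0, 115]

|CB| ∈ [0, 68]  (≈ [0.0000, 68.0000])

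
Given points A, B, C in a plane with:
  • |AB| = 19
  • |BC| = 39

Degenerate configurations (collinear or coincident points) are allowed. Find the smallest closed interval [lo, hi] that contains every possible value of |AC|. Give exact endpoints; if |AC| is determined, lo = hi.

|AB| ∈ {19}
|BC| ∈ {39}
|AC| ∈ [20, 58]

|AC| ∈ [20, 58]  (≈ [20.0000, 58.0000])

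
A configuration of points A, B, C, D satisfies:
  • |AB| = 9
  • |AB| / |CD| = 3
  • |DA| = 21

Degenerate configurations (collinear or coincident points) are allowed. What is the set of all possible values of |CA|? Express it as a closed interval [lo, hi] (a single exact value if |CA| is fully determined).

|CA| ∈ [18, 24]  (≈ [18.0000, 24.0000])

|AB| ∈ {9}
|AD| ∈ {21}
|CD| ∈ {3}
|BD| ∈ [12, 30]
|AC| ∈ [18, 24]
|BC| ∈ [9, 33]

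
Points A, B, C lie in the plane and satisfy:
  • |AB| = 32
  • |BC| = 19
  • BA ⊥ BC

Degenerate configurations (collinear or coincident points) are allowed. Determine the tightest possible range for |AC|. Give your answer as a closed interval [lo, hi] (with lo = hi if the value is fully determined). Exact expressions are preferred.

|AB| ∈ {32}
|BC| ∈ {19}
|AC| ∈ {√(1385)}

|AC| = √(1385)  (≈ 37.2156)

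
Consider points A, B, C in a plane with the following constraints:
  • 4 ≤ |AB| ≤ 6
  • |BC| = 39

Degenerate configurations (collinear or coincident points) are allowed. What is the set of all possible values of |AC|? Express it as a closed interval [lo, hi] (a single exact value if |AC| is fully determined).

|AB| ∈ [4, 6]
|BC| ∈ {39}
|AC| ∈ [33, 45]

|AC| ∈ [33, 45]  (≈ [33.0000, 45.0000])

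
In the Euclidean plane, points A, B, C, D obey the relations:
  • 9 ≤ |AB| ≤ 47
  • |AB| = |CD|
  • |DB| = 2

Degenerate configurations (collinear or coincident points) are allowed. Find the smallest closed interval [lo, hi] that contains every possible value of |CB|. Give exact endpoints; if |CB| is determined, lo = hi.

|AB| ∈ [9, 47]
|BD| ∈ {2}
|CD| ∈ [9, 47]
|AD| ∈ [7, 49]
|BC| ∈ [7, 49]
|AC| ∈ [0, 96]

|CB| ∈ [7, 49]  (≈ [7.0000, 49.0000])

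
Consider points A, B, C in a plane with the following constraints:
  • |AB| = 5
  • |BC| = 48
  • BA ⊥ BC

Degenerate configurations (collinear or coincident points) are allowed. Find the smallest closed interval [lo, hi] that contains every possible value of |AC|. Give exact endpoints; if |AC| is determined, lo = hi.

|AB| ∈ {5}
|BC| ∈ {48}
|AC| ∈ {√(2329)}

|AC| = √(2329)  (≈ 48.2597)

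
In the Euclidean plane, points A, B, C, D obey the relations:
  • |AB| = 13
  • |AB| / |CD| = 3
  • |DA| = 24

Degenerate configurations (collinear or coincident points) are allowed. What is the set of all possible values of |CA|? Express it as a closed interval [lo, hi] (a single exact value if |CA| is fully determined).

|AB| ∈ {13}
|AD| ∈ {24}
|CD| ∈ {13/3}
|BD| ∈ [11, 37]
|AC| ∈ [59/3, 85/3]
|BC| ∈ [20/3, 124/3]

|CA| ∈ [59/3, 85/3]  (≈ [19.6667, 28.3333])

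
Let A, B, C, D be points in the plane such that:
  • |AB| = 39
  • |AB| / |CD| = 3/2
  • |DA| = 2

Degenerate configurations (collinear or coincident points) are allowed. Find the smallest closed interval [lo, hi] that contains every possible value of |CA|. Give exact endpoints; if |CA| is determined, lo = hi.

|CA| ∈ [24, 28]  (≈ [24.0000, 28.0000])

|AB| ∈ {39}
|AD| ∈ {2}
|CD| ∈ {26}
|BD| ∈ [37, 41]
|AC| ∈ [24, 28]
|BC| ∈ [11, 67]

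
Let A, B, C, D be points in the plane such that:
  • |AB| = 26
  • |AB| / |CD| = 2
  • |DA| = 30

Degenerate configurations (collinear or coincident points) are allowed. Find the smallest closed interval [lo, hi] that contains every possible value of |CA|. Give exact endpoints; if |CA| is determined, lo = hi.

|CA| ∈ [17, 43]  (≈ [17.0000, 43.0000])

|AB| ∈ {26}
|AD| ∈ {30}
|CD| ∈ {13}
|BD| ∈ [4, 56]
|AC| ∈ [17, 43]
|BC| ∈ [0, 69]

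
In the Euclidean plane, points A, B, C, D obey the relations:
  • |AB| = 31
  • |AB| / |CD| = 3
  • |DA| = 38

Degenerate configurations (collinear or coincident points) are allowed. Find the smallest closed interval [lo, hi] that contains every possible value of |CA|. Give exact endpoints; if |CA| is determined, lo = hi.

|AB| ∈ {31}
|AD| ∈ {38}
|CD| ∈ {31/3}
|BD| ∈ [7, 69]
|AC| ∈ [83/3, 145/3]
|BC| ∈ [0, 238/3]

|CA| ∈ [83/3, 145/3]  (≈ [27.6667, 48.3333])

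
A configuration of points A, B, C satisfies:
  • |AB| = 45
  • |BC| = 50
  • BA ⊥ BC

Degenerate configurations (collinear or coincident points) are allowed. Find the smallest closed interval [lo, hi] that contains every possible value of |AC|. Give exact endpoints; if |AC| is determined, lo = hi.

|AC| = 5·√(181)  (≈ 67.2681)

|AB| ∈ {45}
|BC| ∈ {50}
|AC| ∈ {5·√(181)}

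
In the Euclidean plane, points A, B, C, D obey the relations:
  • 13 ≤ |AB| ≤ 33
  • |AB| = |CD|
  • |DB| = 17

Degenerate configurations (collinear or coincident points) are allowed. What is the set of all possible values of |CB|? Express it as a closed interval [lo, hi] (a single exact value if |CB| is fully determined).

|AB| ∈ [13, 33]
|BD| ∈ {17}
|CD| ∈ [13, 33]
|AD| ∈ [0, 50]
|BC| ∈ [0, 50]
|AC| ∈ [0, 83]

|CB| ∈ [0, 50]  (≈ [0.0000, 50.0000])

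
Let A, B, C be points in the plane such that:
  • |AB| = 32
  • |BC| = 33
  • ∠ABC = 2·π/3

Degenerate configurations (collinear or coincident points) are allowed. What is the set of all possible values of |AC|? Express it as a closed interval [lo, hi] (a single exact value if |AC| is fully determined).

|AB| ∈ {32}
|BC| ∈ {33}
|AC| ∈ {√(3169)}

|AC| = √(3169)  (≈ 56.2939)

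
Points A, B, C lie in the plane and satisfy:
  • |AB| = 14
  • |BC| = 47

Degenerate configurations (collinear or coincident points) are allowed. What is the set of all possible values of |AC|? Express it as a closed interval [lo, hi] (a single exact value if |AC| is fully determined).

|AC| ∈ [33, 61]  (≈ [33.0000, 61.0000])

|AB| ∈ {14}
|BC| ∈ {47}
|AC| ∈ [33, 61]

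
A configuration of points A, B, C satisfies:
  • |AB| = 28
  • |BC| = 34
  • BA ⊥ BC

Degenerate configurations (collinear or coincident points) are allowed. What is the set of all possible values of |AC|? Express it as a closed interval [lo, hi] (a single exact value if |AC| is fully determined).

|AC| = 2·√(485)  (≈ 44.0454)

|AB| ∈ {28}
|BC| ∈ {34}
|AC| ∈ {2·√(485)}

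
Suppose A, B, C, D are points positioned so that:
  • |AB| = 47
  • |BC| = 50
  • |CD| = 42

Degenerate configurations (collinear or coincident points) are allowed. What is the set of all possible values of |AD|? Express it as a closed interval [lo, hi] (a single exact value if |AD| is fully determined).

|AD| ∈ [0, 139]  (≈ [0.0000, 139.0000])

|AB| ∈ {47}
|BC| ∈ {50}
|CD| ∈ {42}
|AC| ∈ [3, 97]
|BD| ∈ [8, 92]
|AD| ∈ [0, 139]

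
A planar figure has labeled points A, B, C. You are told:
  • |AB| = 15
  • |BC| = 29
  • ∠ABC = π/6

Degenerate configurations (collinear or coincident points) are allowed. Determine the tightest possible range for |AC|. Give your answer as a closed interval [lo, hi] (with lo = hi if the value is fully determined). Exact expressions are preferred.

|AB| ∈ {15}
|BC| ∈ {29}
|AC| ∈ {√(1066 - 435·√(3))}

|AC| = √(1066 - 435·√(3))  (≈ 17.6793)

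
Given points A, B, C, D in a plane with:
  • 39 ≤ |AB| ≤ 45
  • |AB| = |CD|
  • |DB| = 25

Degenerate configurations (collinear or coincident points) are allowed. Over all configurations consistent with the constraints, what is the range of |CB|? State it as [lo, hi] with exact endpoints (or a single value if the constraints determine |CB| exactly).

|CB| ∈ [14, 70]  (≈ [14.0000, 70.0000])

|AB| ∈ [39, 45]
|BD| ∈ {25}
|CD| ∈ [39, 45]
|AD| ∈ [14, 70]
|BC| ∈ [14, 70]
|AC| ∈ [0, 115]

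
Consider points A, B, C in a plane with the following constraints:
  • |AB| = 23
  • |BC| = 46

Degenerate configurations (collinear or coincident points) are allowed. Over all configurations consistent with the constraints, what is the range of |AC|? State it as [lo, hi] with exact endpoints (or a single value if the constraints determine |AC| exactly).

|AC| ∈ [23, 69]  (≈ [23.0000, 69.0000])

|AB| ∈ {23}
|BC| ∈ {46}
|AC| ∈ [23, 69]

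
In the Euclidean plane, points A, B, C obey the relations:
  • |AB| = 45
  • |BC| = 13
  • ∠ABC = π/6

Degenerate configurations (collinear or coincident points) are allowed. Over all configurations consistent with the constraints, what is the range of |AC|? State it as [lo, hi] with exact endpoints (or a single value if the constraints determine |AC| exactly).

|AC| = √(2194 - 585·√(3))  (≈ 34.3620)

|AB| ∈ {45}
|BC| ∈ {13}
|AC| ∈ {√(2194 - 585·√(3))}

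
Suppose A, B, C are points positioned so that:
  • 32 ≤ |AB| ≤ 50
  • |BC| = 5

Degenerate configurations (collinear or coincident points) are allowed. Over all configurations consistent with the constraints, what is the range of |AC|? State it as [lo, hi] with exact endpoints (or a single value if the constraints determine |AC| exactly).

|AB| ∈ [32, 50]
|BC| ∈ {5}
|AC| ∈ [27, 55]

|AC| ∈ [27, 55]  (≈ [27.0000, 55.0000])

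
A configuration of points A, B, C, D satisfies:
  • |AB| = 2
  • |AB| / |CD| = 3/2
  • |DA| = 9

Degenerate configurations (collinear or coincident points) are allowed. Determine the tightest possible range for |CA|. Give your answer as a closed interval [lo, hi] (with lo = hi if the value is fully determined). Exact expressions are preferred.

|AB| ∈ {2}
|AD| ∈ {9}
|CD| ∈ {4/3}
|BD| ∈ [7, 11]
|AC| ∈ [23/3, 31/3]
|BC| ∈ [17/3, 37/3]

|CA| ∈ [23/3, 31/3]  (≈ [7.6667, 10.3333])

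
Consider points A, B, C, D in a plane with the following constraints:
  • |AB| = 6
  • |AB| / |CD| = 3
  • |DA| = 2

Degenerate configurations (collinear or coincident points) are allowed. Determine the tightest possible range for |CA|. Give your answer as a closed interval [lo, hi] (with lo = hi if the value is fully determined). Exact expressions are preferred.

|AB| ∈ {6}
|AD| ∈ {2}
|CD| ∈ {2}
|BD| ∈ [4, 8]
|AC| ∈ [0, 4]
|BC| ∈ [2, 10]

|CA| ∈ [0, 4]  (≈ [0.0000, 4.0000])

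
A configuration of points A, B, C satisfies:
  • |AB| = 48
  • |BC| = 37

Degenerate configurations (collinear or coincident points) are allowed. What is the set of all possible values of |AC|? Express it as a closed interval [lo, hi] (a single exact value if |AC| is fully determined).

|AC| ∈ [11, 85]  (≈ [11.0000, 85.0000])

|AB| ∈ {48}
|BC| ∈ {37}
|AC| ∈ [11, 85]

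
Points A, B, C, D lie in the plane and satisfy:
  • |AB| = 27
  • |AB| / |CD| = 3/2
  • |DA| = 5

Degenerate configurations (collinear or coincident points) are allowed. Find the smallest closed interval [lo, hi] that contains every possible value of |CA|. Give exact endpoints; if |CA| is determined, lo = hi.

|CA| ∈ [13, 23]  (≈ [13.0000, 23.0000])

|AB| ∈ {27}
|AD| ∈ {5}
|CD| ∈ {18}
|BD| ∈ [22, 32]
|AC| ∈ [13, 23]
|BC| ∈ [4, 50]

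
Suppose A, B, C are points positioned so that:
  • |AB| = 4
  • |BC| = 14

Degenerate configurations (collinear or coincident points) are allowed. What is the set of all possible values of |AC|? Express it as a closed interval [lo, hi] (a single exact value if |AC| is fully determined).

|AC| ∈ [10, 18]  (≈ [10.0000, 18.0000])

|AB| ∈ {4}
|BC| ∈ {14}
|AC| ∈ [10, 18]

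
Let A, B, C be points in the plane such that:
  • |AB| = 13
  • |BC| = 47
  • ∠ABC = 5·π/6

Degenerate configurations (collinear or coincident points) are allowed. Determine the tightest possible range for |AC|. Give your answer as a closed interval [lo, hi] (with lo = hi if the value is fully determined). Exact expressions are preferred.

|AB| ∈ {13}
|BC| ∈ {47}
|AC| ∈ {√(611·√(3) + 2378)}

|AC| = √(611·√(3) + 2378)  (≈ 58.6198)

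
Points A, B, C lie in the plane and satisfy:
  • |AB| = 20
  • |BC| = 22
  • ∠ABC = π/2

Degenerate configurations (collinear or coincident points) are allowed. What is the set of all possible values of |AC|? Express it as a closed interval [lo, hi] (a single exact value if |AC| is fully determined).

|AB| ∈ {20}
|BC| ∈ {22}
|AC| ∈ {2·√(221)}

|AC| = 2·√(221)  (≈ 29.7321)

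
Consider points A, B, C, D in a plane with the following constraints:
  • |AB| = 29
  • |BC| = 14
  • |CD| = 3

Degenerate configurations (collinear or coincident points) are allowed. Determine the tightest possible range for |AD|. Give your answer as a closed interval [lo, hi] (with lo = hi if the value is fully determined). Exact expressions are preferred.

|AB| ∈ {29}
|BC| ∈ {14}
|CD| ∈ {3}
|AC| ∈ [15, 43]
|BD| ∈ [11, 17]
|AD| ∈ [12, 46]

|AD| ∈ [12, 46]  (≈ [12.0000, 46.0000])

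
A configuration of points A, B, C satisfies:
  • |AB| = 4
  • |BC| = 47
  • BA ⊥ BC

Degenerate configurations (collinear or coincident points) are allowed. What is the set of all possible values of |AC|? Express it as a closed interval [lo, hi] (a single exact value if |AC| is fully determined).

|AC| = 5·√(89)  (≈ 47.1699)

|AB| ∈ {4}
|BC| ∈ {47}
|AC| ∈ {5·√(89)}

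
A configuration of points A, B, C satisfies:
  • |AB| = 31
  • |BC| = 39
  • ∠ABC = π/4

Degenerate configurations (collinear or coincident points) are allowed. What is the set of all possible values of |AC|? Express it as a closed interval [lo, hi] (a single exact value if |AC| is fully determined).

|AC| = √(2482 - 1209·√(2))  (≈ 27.7888)

|AB| ∈ {31}
|BC| ∈ {39}
|AC| ∈ {√(2482 - 1209·√(2))}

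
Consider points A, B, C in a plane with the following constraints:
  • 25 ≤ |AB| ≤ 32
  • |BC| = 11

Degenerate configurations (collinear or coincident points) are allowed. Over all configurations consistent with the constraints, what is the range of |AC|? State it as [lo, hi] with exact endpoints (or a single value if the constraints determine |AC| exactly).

|AB| ∈ [25, 32]
|BC| ∈ {11}
|AC| ∈ [14, 43]

|AC| ∈ [14, 43]  (≈ [14.0000, 43.0000])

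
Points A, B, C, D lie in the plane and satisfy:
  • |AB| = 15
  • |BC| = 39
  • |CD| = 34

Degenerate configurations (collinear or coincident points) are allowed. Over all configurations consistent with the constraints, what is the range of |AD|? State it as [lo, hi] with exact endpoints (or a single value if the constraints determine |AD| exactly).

|AB| ∈ {15}
|BC| ∈ {39}
|CD| ∈ {34}
|AC| ∈ [24, 54]
|BD| ∈ [5, 73]
|AD| ∈ [0, 88]

|AD| ∈ [0, 88]  (≈ [0.0000, 88.0000])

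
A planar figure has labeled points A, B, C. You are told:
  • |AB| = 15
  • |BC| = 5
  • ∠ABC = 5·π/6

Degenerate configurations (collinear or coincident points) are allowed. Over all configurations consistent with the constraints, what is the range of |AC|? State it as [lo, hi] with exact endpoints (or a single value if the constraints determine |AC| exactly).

|AC| = 5·√(3·√(3) + 10)  (≈ 19.4911)

|AB| ∈ {15}
|BC| ∈ {5}
|AC| ∈ {5·√(3·√(3) + 10)}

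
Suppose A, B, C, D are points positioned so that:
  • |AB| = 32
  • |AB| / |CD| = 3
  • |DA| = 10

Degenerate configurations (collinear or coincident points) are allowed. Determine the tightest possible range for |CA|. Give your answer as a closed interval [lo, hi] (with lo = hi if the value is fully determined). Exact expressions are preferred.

|CA| ∈ [2/3, 62/3]  (≈ [0.6667, 20.6667])

|AB| ∈ {32}
|AD| ∈ {10}
|CD| ∈ {32/3}
|BD| ∈ [22, 42]
|AC| ∈ [2/3, 62/3]
|BC| ∈ [34/3, 158/3]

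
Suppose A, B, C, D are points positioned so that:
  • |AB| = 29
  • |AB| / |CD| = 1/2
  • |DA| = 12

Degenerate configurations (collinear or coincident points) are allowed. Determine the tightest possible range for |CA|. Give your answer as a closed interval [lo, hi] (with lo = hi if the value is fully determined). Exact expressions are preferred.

|AB| ∈ {29}
|AD| ∈ {12}
|CD| ∈ {58}
|BD| ∈ [17, 41]
|AC| ∈ [46, 70]
|BC| ∈ [17, 99]

|CA| ∈ [46, 70]  (≈ [46.0000, 70.0000])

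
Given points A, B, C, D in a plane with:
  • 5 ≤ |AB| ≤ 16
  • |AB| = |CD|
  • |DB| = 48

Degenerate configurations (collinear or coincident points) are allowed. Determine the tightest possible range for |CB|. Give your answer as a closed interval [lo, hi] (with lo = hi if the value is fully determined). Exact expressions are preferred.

|CB| ∈ [32, 64]  (≈ [32.0000, 64.0000])

|AB| ∈ [5, 16]
|BD| ∈ {48}
|CD| ∈ [5, 16]
|AD| ∈ [32, 64]
|BC| ∈ [32, 64]
|AC| ∈ [16, 80]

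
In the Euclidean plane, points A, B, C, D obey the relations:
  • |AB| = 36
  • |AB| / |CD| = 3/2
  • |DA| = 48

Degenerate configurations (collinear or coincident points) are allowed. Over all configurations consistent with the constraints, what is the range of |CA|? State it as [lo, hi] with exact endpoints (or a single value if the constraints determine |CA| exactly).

|CA| ∈ [24, 72]  (≈ [24.0000, 72.0000])

|AB| ∈ {36}
|AD| ∈ {48}
|CD| ∈ {24}
|BD| ∈ [12, 84]
|AC| ∈ [24, 72]
|BC| ∈ [0, 108]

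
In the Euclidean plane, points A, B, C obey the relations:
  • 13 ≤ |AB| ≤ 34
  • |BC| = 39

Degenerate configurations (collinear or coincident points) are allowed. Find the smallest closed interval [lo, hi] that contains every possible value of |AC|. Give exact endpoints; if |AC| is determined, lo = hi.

|AB| ∈ [13, 34]
|BC| ∈ {39}
|AC| ∈ [5, 73]

|AC| ∈ [5, 73]  (≈ [5.0000, 73.0000])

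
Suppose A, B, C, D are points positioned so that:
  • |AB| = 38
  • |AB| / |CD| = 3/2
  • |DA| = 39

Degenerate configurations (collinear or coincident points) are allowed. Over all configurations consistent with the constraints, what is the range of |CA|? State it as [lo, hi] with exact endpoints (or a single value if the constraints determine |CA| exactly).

|CA| ∈ [41/3, 193/3]  (≈ [13.6667, 64.3333])

|AB| ∈ {38}
|AD| ∈ {39}
|CD| ∈ {76/3}
|BD| ∈ [1, 77]
|AC| ∈ [41/3, 193/3]
|BC| ∈ [0, 307/3]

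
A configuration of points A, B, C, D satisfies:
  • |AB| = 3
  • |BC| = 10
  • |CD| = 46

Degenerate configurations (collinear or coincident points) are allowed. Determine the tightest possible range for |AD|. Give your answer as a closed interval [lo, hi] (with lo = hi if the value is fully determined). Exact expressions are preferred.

|AD| ∈ [33, 59]  (≈ [33.0000, 59.0000])

|AB| ∈ {3}
|BC| ∈ {10}
|CD| ∈ {46}
|AC| ∈ [7, 13]
|BD| ∈ [36, 56]
|AD| ∈ [33, 59]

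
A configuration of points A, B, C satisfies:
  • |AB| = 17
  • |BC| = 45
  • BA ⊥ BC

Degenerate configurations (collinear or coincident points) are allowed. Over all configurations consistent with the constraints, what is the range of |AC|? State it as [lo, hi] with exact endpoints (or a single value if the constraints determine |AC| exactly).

|AB| ∈ {17}
|BC| ∈ {45}
|AC| ∈ {√(2314)}

|AC| = √(2314)  (≈ 48.1041)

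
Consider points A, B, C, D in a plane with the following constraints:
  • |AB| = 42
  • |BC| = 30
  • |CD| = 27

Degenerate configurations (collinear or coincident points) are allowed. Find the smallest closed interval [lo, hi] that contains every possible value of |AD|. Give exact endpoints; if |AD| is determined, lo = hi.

|AB| ∈ {42}
|BC| ∈ {30}
|CD| ∈ {27}
|AC| ∈ [12, 72]
|BD| ∈ [3, 57]
|AD| ∈ [0, 99]

|AD| ∈ [0, 99]  (≈ [0.0000, 99.0000])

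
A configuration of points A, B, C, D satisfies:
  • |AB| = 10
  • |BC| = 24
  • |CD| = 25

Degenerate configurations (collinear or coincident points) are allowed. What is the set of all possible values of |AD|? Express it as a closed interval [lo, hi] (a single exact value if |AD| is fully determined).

|AB| ∈ {10}
|BC| ∈ {24}
|CD| ∈ {25}
|AC| ∈ [14, 34]
|BD| ∈ [1, 49]
|AD| ∈ [0, 59]

|AD| ∈ [0, 59]  (≈ [0.0000, 59.0000])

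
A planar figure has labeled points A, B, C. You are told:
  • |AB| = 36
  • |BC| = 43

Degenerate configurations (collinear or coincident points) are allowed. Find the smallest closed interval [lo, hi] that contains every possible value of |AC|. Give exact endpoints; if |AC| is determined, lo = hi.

|AC| ∈ [7, 79]  (≈ [7.0000, 79.0000])

|AB| ∈ {36}
|BC| ∈ {43}
|AC| ∈ [7, 79]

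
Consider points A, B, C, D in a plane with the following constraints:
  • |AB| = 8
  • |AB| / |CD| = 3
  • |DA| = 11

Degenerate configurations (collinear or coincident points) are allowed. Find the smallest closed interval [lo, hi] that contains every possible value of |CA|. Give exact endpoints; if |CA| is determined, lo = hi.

|AB| ∈ {8}
|AD| ∈ {11}
|CD| ∈ {8/3}
|BD| ∈ [3, 19]
|AC| ∈ [25/3, 41/3]
|BC| ∈ [1/3, 65/3]

|CA| ∈ [25/3, 41/3]  (≈ [8.3333, 13.6667])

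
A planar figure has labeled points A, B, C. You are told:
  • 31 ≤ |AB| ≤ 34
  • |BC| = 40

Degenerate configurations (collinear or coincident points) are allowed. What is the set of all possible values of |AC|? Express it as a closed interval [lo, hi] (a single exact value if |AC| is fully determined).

|AB| ∈ [31, 34]
|BC| ∈ {40}
|AC| ∈ [6, 74]

|AC| ∈ [6, 74]  (≈ [6.0000, 74.0000])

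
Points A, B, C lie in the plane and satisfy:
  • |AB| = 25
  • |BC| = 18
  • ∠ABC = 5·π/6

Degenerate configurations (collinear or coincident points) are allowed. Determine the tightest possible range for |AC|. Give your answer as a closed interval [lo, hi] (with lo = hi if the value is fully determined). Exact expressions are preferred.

|AC| = √(450·√(3) + 949)  (≈ 41.5743)

|AB| ∈ {25}
|BC| ∈ {18}
|AC| ∈ {√(450·√(3) + 949)}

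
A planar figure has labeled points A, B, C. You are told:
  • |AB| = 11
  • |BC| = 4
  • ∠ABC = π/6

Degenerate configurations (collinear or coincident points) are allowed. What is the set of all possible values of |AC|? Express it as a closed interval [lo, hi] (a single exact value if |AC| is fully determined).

|AB| ∈ {11}
|BC| ∈ {4}
|AC| ∈ {√(137 - 44·√(3))}

|AC| = √(137 - 44·√(3))  (≈ 7.7968)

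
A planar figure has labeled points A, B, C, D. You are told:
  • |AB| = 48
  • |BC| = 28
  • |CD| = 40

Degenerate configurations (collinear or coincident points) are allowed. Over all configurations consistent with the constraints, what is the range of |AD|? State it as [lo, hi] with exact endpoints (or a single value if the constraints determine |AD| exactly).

|AB| ∈ {48}
|BC| ∈ {28}
|CD| ∈ {40}
|AC| ∈ [20, 76]
|BD| ∈ [12, 68]
|AD| ∈ [0, 116]

|AD| ∈ [0, 116]  (≈ [0.0000, 116.0000])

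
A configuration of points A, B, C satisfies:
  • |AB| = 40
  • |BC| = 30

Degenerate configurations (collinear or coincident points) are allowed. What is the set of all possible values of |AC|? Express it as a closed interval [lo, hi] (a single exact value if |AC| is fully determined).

|AC| ∈ [10, 70]  (≈ [10.0000, 70.0000])

|AB| ∈ {40}
|BC| ∈ {30}
|AC| ∈ [10, 70]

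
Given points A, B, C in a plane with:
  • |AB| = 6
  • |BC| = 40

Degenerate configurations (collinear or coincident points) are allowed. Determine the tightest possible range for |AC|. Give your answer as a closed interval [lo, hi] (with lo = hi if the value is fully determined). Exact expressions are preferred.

|AB| ∈ {6}
|BC| ∈ {40}
|AC| ∈ [34, 46]

|AC| ∈ [34, 46]  (≈ [34.0000, 46.0000])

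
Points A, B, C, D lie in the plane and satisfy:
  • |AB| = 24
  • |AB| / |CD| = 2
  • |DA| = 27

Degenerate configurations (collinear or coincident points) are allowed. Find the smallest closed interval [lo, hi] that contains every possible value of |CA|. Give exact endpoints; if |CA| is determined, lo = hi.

|AB| ∈ {24}
|AD| ∈ {27}
|CD| ∈ {12}
|BD| ∈ [3, 51]
|AC| ∈ [15, 39]
|BC| ∈ [0, 63]

|CA| ∈ [15, 39]  (≈ [15.0000, 39.0000])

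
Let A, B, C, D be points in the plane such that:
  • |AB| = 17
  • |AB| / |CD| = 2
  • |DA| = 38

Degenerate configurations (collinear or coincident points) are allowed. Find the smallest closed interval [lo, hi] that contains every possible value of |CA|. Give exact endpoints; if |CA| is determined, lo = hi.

|CA| ∈ [59/2, 93/2]  (≈ [29.5000, 46.5000])

|AB| ∈ {17}
|AD| ∈ {38}
|CD| ∈ {17/2}
|BD| ∈ [21, 55]
|AC| ∈ [59/2, 93/2]
|BC| ∈ [25/2, 127/2]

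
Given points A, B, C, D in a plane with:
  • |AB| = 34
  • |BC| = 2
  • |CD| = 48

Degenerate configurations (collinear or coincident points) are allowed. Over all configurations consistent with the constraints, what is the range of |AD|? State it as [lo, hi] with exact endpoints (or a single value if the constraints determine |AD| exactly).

|AB| ∈ {34}
|BC| ∈ {2}
|CD| ∈ {48}
|AC| ∈ [32, 36]
|BD| ∈ [46, 50]
|AD| ∈ [12, 84]

|AD| ∈ [12, 84]  (≈ [12.0000, 84.0000])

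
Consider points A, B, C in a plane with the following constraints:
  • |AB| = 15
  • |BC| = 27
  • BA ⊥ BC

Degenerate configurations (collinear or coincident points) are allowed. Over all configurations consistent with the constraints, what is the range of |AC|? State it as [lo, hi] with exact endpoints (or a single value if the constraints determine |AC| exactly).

|AC| = 3·√(106)  (≈ 30.8869)

|AB| ∈ {15}
|BC| ∈ {27}
|AC| ∈ {3·√(106)}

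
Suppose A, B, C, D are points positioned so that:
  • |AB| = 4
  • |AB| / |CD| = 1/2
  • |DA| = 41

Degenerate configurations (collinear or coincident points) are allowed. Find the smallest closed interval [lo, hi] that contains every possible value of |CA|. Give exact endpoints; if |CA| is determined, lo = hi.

|AB| ∈ {4}
|AD| ∈ {41}
|CD| ∈ {8}
|BD| ∈ [37, 45]
|AC| ∈ [33, 49]
|BC| ∈ [29, 53]

|CA| ∈ [33, 49]  (≈ [33.0000, 49.0000])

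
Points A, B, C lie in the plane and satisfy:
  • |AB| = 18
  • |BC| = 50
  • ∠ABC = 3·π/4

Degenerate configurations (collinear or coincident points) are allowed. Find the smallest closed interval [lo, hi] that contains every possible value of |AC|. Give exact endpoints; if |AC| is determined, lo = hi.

|AB| ∈ {18}
|BC| ∈ {50}
|AC| ∈ {2·√(225·√(2) + 706)}

|AC| = 2·√(225·√(2) + 706)  (≈ 64.0062)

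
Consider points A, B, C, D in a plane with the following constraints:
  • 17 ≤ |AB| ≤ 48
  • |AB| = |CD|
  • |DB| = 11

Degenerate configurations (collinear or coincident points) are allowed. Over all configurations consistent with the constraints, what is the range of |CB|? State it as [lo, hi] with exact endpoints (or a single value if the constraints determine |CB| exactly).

|CB| ∈ [6, 59]  (≈ [6.0000, 59.0000])

|AB| ∈ [17, 48]
|BD| ∈ {11}
|CD| ∈ [17, 48]
|AD| ∈ [6, 59]
|BC| ∈ [6, 59]
|AC| ∈ [0, 107]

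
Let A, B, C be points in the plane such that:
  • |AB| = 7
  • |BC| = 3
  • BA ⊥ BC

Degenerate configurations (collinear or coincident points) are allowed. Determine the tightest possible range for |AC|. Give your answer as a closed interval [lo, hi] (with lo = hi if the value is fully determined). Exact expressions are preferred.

|AB| ∈ {7}
|BC| ∈ {3}
|AC| ∈ {√(58)}

|AC| = √(58)  (≈ 7.6158)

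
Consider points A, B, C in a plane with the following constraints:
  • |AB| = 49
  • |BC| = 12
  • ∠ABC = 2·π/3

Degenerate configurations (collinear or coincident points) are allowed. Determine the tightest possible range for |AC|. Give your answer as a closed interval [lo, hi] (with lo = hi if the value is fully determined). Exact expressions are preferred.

|AB| ∈ {49}
|BC| ∈ {12}
|AC| ∈ {√(3133)}

|AC| = √(3133)  (≈ 55.9732)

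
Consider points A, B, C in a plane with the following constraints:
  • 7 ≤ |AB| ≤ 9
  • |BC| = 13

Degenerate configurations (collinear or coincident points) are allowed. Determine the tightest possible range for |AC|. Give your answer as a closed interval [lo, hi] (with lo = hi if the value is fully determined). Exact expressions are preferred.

|AB| ∈ [7, 9]
|BC| ∈ {13}
|AC| ∈ [4, 22]

|AC| ∈ [4, 22]  (≈ [4.0000, 22.0000])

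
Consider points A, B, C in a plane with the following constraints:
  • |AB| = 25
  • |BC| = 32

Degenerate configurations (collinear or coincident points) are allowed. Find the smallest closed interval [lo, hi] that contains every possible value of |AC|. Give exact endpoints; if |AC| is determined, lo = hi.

|AB| ∈ {25}
|BC| ∈ {32}
|AC| ∈ [7, 57]

|AC| ∈ [7, 57]  (≈ [7.0000, 57.0000])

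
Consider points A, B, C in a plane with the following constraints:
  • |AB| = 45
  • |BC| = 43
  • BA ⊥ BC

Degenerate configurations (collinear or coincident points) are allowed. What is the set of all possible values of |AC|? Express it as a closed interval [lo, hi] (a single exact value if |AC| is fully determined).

|AC| = √(3874)  (≈ 62.2415)

|AB| ∈ {45}
|BC| ∈ {43}
|AC| ∈ {√(3874)}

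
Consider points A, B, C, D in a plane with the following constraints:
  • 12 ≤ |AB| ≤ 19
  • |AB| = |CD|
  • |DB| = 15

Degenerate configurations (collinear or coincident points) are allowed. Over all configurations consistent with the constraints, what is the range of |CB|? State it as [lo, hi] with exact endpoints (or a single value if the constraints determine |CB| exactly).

|CB| ∈ [0, 34]  (≈ [0.0000, 34.0000])

|AB| ∈ [12, 19]
|BD| ∈ {15}
|CD| ∈ [12, 19]
|AD| ∈ [0, 34]
|BC| ∈ [0, 34]
|AC| ∈ [0, 53]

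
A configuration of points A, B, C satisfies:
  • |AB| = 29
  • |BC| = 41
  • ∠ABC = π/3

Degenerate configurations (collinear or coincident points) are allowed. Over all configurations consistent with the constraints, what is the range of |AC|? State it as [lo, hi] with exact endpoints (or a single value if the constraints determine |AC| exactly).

|AB| ∈ {29}
|BC| ∈ {41}
|AC| ∈ {√(1333)}

|AC| = √(1333)  (≈ 36.5103)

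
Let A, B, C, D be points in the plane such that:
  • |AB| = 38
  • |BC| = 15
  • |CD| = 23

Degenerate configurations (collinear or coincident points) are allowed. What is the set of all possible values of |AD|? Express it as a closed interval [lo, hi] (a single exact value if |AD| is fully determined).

|AB| ∈ {38}
|BC| ∈ {15}
|CD| ∈ {23}
|AC| ∈ [23, 53]
|BD| ∈ [8, 38]
|AD| ∈ [0, 76]

|AD| ∈ [0, 76]  (≈ [0.0000, 76.0000])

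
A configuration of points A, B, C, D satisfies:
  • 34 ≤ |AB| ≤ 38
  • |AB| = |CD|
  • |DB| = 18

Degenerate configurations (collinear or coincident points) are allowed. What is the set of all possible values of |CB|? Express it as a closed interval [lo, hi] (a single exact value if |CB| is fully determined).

|CB| ∈ [16, 56]  (≈ [16.0000, 56.0000])

|AB| ∈ [34, 38]
|BD| ∈ {18}
|CD| ∈ [34, 38]
|AD| ∈ [16, 56]
|BC| ∈ [16, 56]
|AC| ∈ [0, 94]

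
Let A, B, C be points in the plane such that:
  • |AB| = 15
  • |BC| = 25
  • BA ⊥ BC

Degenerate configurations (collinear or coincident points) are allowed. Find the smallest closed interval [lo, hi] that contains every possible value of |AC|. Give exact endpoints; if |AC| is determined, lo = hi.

|AB| ∈ {15}
|BC| ∈ {25}
|AC| ∈ {5·√(34)}

|AC| = 5·√(34)  (≈ 29.1548)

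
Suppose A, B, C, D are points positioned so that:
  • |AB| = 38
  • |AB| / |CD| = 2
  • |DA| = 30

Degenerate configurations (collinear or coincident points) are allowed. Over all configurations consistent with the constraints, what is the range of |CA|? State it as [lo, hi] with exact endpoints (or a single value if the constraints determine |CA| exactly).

|AB| ∈ {38}
|AD| ∈ {30}
|CD| ∈ {19}
|BD| ∈ [8, 68]
|AC| ∈ [11, 49]
|BC| ∈ [0, 87]

|CA| ∈ [11, 49]  (≈ [11.0000, 49.0000])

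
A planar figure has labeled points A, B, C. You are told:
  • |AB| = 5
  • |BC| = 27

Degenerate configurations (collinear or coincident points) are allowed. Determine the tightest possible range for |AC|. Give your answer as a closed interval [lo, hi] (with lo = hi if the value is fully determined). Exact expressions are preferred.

|AC| ∈ [22, 32]  (≈ [22.0000, 32.0000])

|AB| ∈ {5}
|BC| ∈ {27}
|AC| ∈ [22, 32]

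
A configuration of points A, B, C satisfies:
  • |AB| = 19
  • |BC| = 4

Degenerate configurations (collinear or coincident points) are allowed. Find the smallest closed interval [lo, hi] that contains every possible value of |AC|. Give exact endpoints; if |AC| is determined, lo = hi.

|AB| ∈ {19}
|BC| ∈ {4}
|AC| ∈ [15, 23]

|AC| ∈ [15, 23]  (≈ [15.0000, 23.0000])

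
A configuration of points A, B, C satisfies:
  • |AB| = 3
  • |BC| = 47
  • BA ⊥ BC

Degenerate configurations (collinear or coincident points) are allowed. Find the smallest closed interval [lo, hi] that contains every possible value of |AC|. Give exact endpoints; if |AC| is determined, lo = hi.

|AC| = √(2218)  (≈ 47.0956)

|AB| ∈ {3}
|BC| ∈ {47}
|AC| ∈ {√(2218)}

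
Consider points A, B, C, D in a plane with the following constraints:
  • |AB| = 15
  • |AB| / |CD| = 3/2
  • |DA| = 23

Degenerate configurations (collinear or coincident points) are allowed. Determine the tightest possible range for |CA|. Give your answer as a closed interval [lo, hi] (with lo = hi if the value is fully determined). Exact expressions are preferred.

|CA| ∈ [13, 33]  (≈ [13.0000, 33.0000])

|AB| ∈ {15}
|AD| ∈ {23}
|CD| ∈ {10}
|BD| ∈ [8, 38]
|AC| ∈ [13, 33]
|BC| ∈ [0, 48]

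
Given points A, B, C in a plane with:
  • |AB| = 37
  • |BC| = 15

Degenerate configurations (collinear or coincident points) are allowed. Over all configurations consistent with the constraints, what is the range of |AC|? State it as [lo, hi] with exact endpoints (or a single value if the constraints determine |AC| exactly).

|AC| ∈ [22, 52]  (≈ [22.0000, 52.0000])

|AB| ∈ {37}
|BC| ∈ {15}
|AC| ∈ [22, 52]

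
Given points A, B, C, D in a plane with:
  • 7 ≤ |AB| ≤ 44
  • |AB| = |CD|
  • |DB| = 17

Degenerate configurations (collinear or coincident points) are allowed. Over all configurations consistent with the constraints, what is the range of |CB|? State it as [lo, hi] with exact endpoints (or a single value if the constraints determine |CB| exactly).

|AB| ∈ [7, 44]
|BD| ∈ {17}
|CD| ∈ [7, 44]
|AD| ∈ [0, 61]
|BC| ∈ [0, 61]
|AC| ∈ [0, 105]

|CB| ∈ [0, 61]  (≈ [0.0000, 61.0000])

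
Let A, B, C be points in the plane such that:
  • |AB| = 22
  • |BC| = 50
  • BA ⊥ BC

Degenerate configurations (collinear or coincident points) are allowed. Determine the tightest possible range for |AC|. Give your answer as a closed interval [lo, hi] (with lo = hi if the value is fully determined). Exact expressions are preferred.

|AB| ∈ {22}
|BC| ∈ {50}
|AC| ∈ {2·√(746)}

|AC| = 2·√(746)  (≈ 54.6260)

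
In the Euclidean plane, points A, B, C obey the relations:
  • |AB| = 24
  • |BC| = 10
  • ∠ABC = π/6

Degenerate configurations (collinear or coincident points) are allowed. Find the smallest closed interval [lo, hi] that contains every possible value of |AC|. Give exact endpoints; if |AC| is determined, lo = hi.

|AC| = 2·√(169 - 60·√(3))  (≈ 16.1341)

|AB| ∈ {24}
|BC| ∈ {10}
|AC| ∈ {2·√(169 - 60·√(3))}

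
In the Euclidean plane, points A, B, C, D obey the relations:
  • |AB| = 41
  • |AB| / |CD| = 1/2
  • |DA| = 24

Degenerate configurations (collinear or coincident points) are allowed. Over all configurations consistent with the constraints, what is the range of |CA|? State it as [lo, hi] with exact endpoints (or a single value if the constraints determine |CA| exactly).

|AB| ∈ {41}
|AD| ∈ {24}
|CD| ∈ {82}
|BD| ∈ [17, 65]
|AC| ∈ [58, 106]
|BC| ∈ [17, 147]

|CA| ∈ [58, 106]  (≈ [58.0000, 106.0000])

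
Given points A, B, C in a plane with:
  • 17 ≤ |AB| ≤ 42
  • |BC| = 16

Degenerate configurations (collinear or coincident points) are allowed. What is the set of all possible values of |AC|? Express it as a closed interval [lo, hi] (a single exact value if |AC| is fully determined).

|AB| ∈ [17, 42]
|BC| ∈ {16}
|AC| ∈ [1, 58]

|AC| ∈ [1, 58]  (≈ [1.0000, 58.0000])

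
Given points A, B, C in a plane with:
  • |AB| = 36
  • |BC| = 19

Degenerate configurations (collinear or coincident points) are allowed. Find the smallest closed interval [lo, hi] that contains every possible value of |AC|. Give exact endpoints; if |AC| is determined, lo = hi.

|AC| ∈ [17, 55]  (≈ [17.0000, 55.0000])

|AB| ∈ {36}
|BC| ∈ {19}
|AC| ∈ [17, 55]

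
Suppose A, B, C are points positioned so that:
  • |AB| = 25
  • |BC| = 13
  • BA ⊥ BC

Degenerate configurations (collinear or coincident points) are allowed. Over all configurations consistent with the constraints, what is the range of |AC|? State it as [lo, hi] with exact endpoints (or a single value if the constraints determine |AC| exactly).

|AB| ∈ {25}
|BC| ∈ {13}
|AC| ∈ {√(794)}

|AC| = √(794)  (≈ 28.1780)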